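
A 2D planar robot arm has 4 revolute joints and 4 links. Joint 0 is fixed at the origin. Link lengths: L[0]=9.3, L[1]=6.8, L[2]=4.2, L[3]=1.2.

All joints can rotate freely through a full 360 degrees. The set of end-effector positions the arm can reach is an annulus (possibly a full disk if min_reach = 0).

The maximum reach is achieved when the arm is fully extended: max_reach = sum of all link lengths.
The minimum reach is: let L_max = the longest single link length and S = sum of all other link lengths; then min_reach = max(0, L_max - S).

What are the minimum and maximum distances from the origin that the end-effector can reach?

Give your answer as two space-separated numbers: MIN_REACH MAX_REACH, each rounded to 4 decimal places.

Answer: 0.0000 21.5000

Derivation:
Link lengths: [9.3, 6.8, 4.2, 1.2]
max_reach = 9.3 + 6.8 + 4.2 + 1.2 = 21.5
L_max = max([9.3, 6.8, 4.2, 1.2]) = 9.3
S (sum of others) = 21.5 - 9.3 = 12.2
min_reach = max(0, 9.3 - 12.2) = max(0, -2.9) = 0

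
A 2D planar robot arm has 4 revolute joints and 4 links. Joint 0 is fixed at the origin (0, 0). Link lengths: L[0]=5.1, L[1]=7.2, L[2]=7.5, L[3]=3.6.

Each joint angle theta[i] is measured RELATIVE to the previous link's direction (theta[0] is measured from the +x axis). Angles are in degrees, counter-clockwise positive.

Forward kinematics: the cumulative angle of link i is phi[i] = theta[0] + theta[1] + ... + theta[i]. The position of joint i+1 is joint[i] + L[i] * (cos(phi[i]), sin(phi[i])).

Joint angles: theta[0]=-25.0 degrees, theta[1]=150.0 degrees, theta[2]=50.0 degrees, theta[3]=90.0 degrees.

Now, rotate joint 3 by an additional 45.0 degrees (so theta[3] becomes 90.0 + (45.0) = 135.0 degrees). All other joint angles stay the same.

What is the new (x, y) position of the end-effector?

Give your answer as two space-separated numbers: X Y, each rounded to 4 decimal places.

Answer: -4.6650 1.6384

Derivation:
joint[0] = (0.0000, 0.0000)  (base)
link 0: phi[0] = -25 = -25 deg
  cos(-25 deg) = 0.9063, sin(-25 deg) = -0.4226
  joint[1] = (0.0000, 0.0000) + 5.1 * (0.9063, -0.4226) = (0.0000 + 4.6222, 0.0000 + -2.1554) = (4.6222, -2.1554)
link 1: phi[1] = -25 + 150 = 125 deg
  cos(125 deg) = -0.5736, sin(125 deg) = 0.8192
  joint[2] = (4.6222, -2.1554) + 7.2 * (-0.5736, 0.8192) = (4.6222 + -4.1298, -2.1554 + 5.8979) = (0.4924, 3.7425)
link 2: phi[2] = -25 + 150 + 50 = 175 deg
  cos(175 deg) = -0.9962, sin(175 deg) = 0.0872
  joint[3] = (0.4924, 3.7425) + 7.5 * (-0.9962, 0.0872) = (0.4924 + -7.4715, 3.7425 + 0.6537) = (-6.9790, 4.3962)
link 3: phi[3] = -25 + 150 + 50 + 135 = 310 deg
  cos(310 deg) = 0.6428, sin(310 deg) = -0.7660
  joint[4] = (-6.9790, 4.3962) + 3.6 * (0.6428, -0.7660) = (-6.9790 + 2.3140, 4.3962 + -2.7578) = (-4.6650, 1.6384)
End effector: (-4.6650, 1.6384)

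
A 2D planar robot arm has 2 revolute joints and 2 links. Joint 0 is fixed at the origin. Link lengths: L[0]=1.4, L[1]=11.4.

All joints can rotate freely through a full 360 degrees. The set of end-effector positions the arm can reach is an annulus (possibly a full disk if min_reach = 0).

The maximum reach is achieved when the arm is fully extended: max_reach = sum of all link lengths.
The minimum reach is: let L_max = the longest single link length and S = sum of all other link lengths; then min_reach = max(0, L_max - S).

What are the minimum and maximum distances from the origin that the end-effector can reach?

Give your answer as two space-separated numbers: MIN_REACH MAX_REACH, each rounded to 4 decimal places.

Answer: 10.0000 12.8000

Derivation:
Link lengths: [1.4, 11.4]
max_reach = 1.4 + 11.4 = 12.8
L_max = max([1.4, 11.4]) = 11.4
S (sum of others) = 12.8 - 11.4 = 1.4
min_reach = max(0, 11.4 - 1.4) = max(0, 10) = 10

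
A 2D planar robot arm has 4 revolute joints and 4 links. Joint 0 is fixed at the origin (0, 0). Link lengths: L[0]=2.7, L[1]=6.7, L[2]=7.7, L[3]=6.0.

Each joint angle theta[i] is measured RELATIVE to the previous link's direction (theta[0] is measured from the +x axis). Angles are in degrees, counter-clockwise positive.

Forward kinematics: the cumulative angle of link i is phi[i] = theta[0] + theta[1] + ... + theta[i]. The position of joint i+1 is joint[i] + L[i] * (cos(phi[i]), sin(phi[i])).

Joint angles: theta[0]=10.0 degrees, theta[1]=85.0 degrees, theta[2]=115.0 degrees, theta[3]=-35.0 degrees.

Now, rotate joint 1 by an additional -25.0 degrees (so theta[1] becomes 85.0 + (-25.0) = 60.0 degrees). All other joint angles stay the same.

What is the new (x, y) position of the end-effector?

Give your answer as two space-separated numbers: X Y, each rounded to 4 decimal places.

joint[0] = (0.0000, 0.0000)  (base)
link 0: phi[0] = 10 = 10 deg
  cos(10 deg) = 0.9848, sin(10 deg) = 0.1736
  joint[1] = (0.0000, 0.0000) + 2.7 * (0.9848, 0.1736) = (0.0000 + 2.6590, 0.0000 + 0.4689) = (2.6590, 0.4689)
link 1: phi[1] = 10 + 60 = 70 deg
  cos(70 deg) = 0.3420, sin(70 deg) = 0.9397
  joint[2] = (2.6590, 0.4689) + 6.7 * (0.3420, 0.9397) = (2.6590 + 2.2915, 0.4689 + 6.2959) = (4.9505, 6.7648)
link 2: phi[2] = 10 + 60 + 115 = 185 deg
  cos(185 deg) = -0.9962, sin(185 deg) = -0.0872
  joint[3] = (4.9505, 6.7648) + 7.7 * (-0.9962, -0.0872) = (4.9505 + -7.6707, 6.7648 + -0.6711) = (-2.7202, 6.0937)
link 3: phi[3] = 10 + 60 + 115 + -35 = 150 deg
  cos(150 deg) = -0.8660, sin(150 deg) = 0.5000
  joint[4] = (-2.7202, 6.0937) + 6 * (-0.8660, 0.5000) = (-2.7202 + -5.1962, 6.0937 + 3.0000) = (-7.9163, 9.0937)
End effector: (-7.9163, 9.0937)

Answer: -7.9163 9.0937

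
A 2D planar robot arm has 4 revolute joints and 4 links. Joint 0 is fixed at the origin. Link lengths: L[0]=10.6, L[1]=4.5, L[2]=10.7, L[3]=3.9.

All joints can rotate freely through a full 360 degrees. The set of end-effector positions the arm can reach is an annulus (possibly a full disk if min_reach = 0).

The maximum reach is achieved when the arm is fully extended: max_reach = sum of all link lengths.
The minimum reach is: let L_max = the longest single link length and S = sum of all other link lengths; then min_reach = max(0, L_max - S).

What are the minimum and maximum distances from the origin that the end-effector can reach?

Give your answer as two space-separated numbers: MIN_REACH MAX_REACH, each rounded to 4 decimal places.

Link lengths: [10.6, 4.5, 10.7, 3.9]
max_reach = 10.6 + 4.5 + 10.7 + 3.9 = 29.7
L_max = max([10.6, 4.5, 10.7, 3.9]) = 10.7
S (sum of others) = 29.7 - 10.7 = 19
min_reach = max(0, 10.7 - 19) = max(0, -8.3) = 0

Answer: 0.0000 29.7000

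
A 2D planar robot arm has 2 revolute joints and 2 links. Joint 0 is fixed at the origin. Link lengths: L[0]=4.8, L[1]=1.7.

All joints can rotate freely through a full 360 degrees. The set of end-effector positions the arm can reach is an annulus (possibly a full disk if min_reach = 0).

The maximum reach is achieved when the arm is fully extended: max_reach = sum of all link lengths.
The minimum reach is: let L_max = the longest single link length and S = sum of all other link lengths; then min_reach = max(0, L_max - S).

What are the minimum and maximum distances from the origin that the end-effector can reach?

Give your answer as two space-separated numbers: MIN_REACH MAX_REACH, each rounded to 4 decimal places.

Answer: 3.1000 6.5000

Derivation:
Link lengths: [4.8, 1.7]
max_reach = 4.8 + 1.7 = 6.5
L_max = max([4.8, 1.7]) = 4.8
S (sum of others) = 6.5 - 4.8 = 1.7
min_reach = max(0, 4.8 - 1.7) = max(0, 3.1) = 3.1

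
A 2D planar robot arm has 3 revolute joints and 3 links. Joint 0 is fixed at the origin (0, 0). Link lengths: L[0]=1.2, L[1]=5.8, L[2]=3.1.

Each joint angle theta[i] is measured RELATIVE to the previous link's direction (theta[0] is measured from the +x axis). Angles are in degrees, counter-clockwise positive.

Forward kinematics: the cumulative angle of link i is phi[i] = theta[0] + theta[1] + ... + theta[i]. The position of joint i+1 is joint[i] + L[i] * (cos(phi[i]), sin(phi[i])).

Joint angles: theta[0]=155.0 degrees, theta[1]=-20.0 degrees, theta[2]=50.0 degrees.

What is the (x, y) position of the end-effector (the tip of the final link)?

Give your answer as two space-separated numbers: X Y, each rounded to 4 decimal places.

Answer: -8.2770 4.3382

Derivation:
joint[0] = (0.0000, 0.0000)  (base)
link 0: phi[0] = 155 = 155 deg
  cos(155 deg) = -0.9063, sin(155 deg) = 0.4226
  joint[1] = (0.0000, 0.0000) + 1.2 * (-0.9063, 0.4226) = (0.0000 + -1.0876, 0.0000 + 0.5071) = (-1.0876, 0.5071)
link 1: phi[1] = 155 + -20 = 135 deg
  cos(135 deg) = -0.7071, sin(135 deg) = 0.7071
  joint[2] = (-1.0876, 0.5071) + 5.8 * (-0.7071, 0.7071) = (-1.0876 + -4.1012, 0.5071 + 4.1012) = (-5.1888, 4.6084)
link 2: phi[2] = 155 + -20 + 50 = 185 deg
  cos(185 deg) = -0.9962, sin(185 deg) = -0.0872
  joint[3] = (-5.1888, 4.6084) + 3.1 * (-0.9962, -0.0872) = (-5.1888 + -3.0882, 4.6084 + -0.2702) = (-8.2770, 4.3382)
End effector: (-8.2770, 4.3382)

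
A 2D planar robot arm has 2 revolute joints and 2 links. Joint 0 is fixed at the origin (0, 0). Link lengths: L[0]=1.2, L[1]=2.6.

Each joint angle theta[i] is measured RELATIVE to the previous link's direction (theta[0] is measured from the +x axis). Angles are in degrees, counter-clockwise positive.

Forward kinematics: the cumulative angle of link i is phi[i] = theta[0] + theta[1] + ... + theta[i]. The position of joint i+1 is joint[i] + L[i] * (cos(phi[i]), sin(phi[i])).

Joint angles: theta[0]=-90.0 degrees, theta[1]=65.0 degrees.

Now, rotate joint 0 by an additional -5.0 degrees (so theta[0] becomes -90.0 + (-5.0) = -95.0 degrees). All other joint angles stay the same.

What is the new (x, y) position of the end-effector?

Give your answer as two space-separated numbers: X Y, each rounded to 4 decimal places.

Answer: 2.1471 -2.4954

Derivation:
joint[0] = (0.0000, 0.0000)  (base)
link 0: phi[0] = -95 = -95 deg
  cos(-95 deg) = -0.0872, sin(-95 deg) = -0.9962
  joint[1] = (0.0000, 0.0000) + 1.2 * (-0.0872, -0.9962) = (0.0000 + -0.1046, 0.0000 + -1.1954) = (-0.1046, -1.1954)
link 1: phi[1] = -95 + 65 = -30 deg
  cos(-30 deg) = 0.8660, sin(-30 deg) = -0.5000
  joint[2] = (-0.1046, -1.1954) + 2.6 * (0.8660, -0.5000) = (-0.1046 + 2.2517, -1.1954 + -1.3000) = (2.1471, -2.4954)
End effector: (2.1471, -2.4954)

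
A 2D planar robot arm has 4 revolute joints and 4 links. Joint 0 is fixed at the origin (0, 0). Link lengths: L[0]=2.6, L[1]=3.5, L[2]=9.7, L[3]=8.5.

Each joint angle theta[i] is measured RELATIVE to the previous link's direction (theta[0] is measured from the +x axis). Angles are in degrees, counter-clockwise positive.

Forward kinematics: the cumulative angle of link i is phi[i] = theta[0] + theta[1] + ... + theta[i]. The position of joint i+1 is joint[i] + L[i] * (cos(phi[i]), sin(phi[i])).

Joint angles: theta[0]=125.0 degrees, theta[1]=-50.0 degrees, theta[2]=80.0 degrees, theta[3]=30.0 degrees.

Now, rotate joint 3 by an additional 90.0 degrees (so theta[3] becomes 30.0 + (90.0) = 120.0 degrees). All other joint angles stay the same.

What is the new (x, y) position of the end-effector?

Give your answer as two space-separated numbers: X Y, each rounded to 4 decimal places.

Answer: -8.6358 1.1423

Derivation:
joint[0] = (0.0000, 0.0000)  (base)
link 0: phi[0] = 125 = 125 deg
  cos(125 deg) = -0.5736, sin(125 deg) = 0.8192
  joint[1] = (0.0000, 0.0000) + 2.6 * (-0.5736, 0.8192) = (0.0000 + -1.4913, 0.0000 + 2.1298) = (-1.4913, 2.1298)
link 1: phi[1] = 125 + -50 = 75 deg
  cos(75 deg) = 0.2588, sin(75 deg) = 0.9659
  joint[2] = (-1.4913, 2.1298) + 3.5 * (0.2588, 0.9659) = (-1.4913 + 0.9059, 2.1298 + 3.3807) = (-0.5854, 5.5105)
link 2: phi[2] = 125 + -50 + 80 = 155 deg
  cos(155 deg) = -0.9063, sin(155 deg) = 0.4226
  joint[3] = (-0.5854, 5.5105) + 9.7 * (-0.9063, 0.4226) = (-0.5854 + -8.7912, 5.5105 + 4.0994) = (-9.3766, 9.6099)
link 3: phi[3] = 125 + -50 + 80 + 120 = 275 deg
  cos(275 deg) = 0.0872, sin(275 deg) = -0.9962
  joint[4] = (-9.3766, 9.6099) + 8.5 * (0.0872, -0.9962) = (-9.3766 + 0.7408, 9.6099 + -8.4677) = (-8.6358, 1.1423)
End effector: (-8.6358, 1.1423)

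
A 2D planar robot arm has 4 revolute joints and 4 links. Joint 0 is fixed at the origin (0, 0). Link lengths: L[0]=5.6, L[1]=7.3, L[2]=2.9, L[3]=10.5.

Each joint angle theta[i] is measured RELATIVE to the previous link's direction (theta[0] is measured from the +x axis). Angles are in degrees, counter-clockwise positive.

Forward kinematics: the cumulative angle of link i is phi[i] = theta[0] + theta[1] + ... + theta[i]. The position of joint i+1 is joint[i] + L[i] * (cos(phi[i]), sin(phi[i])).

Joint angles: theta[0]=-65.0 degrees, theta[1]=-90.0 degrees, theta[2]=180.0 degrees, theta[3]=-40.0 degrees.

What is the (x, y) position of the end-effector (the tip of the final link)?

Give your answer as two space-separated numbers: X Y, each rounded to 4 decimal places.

joint[0] = (0.0000, 0.0000)  (base)
link 0: phi[0] = -65 = -65 deg
  cos(-65 deg) = 0.4226, sin(-65 deg) = -0.9063
  joint[1] = (0.0000, 0.0000) + 5.6 * (0.4226, -0.9063) = (0.0000 + 2.3667, 0.0000 + -5.0753) = (2.3667, -5.0753)
link 1: phi[1] = -65 + -90 = -155 deg
  cos(-155 deg) = -0.9063, sin(-155 deg) = -0.4226
  joint[2] = (2.3667, -5.0753) + 7.3 * (-0.9063, -0.4226) = (2.3667 + -6.6160, -5.0753 + -3.0851) = (-4.2494, -8.1604)
link 2: phi[2] = -65 + -90 + 180 = 25 deg
  cos(25 deg) = 0.9063, sin(25 deg) = 0.4226
  joint[3] = (-4.2494, -8.1604) + 2.9 * (0.9063, 0.4226) = (-4.2494 + 2.6283, -8.1604 + 1.2256) = (-1.6211, -6.9348)
link 3: phi[3] = -65 + -90 + 180 + -40 = -15 deg
  cos(-15 deg) = 0.9659, sin(-15 deg) = -0.2588
  joint[4] = (-1.6211, -6.9348) + 10.5 * (0.9659, -0.2588) = (-1.6211 + 10.1422, -6.9348 + -2.7176) = (8.5211, -9.6524)
End effector: (8.5211, -9.6524)

Answer: 8.5211 -9.6524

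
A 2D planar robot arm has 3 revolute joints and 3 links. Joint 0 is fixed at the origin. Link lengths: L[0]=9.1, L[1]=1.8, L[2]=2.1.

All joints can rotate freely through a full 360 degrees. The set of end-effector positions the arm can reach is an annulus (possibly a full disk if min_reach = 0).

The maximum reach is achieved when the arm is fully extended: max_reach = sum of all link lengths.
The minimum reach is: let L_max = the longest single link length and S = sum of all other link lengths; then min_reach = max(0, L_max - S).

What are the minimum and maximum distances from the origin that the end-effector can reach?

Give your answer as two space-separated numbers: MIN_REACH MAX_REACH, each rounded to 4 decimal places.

Link lengths: [9.1, 1.8, 2.1]
max_reach = 9.1 + 1.8 + 2.1 = 13
L_max = max([9.1, 1.8, 2.1]) = 9.1
S (sum of others) = 13 - 9.1 = 3.9
min_reach = max(0, 9.1 - 3.9) = max(0, 5.2) = 5.2

Answer: 5.2000 13.0000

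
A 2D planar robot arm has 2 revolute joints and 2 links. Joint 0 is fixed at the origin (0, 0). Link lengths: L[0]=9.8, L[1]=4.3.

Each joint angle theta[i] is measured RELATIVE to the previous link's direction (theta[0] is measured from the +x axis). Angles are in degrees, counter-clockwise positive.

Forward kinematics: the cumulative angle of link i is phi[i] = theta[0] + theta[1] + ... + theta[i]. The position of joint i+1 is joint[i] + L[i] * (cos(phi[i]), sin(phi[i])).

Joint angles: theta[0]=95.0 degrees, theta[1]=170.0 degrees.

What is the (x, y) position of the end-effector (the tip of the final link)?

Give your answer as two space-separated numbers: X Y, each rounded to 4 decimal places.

Answer: -1.2289 5.4791

Derivation:
joint[0] = (0.0000, 0.0000)  (base)
link 0: phi[0] = 95 = 95 deg
  cos(95 deg) = -0.0872, sin(95 deg) = 0.9962
  joint[1] = (0.0000, 0.0000) + 9.8 * (-0.0872, 0.9962) = (0.0000 + -0.8541, 0.0000 + 9.7627) = (-0.8541, 9.7627)
link 1: phi[1] = 95 + 170 = 265 deg
  cos(265 deg) = -0.0872, sin(265 deg) = -0.9962
  joint[2] = (-0.8541, 9.7627) + 4.3 * (-0.0872, -0.9962) = (-0.8541 + -0.3748, 9.7627 + -4.2836) = (-1.2289, 5.4791)
End effector: (-1.2289, 5.4791)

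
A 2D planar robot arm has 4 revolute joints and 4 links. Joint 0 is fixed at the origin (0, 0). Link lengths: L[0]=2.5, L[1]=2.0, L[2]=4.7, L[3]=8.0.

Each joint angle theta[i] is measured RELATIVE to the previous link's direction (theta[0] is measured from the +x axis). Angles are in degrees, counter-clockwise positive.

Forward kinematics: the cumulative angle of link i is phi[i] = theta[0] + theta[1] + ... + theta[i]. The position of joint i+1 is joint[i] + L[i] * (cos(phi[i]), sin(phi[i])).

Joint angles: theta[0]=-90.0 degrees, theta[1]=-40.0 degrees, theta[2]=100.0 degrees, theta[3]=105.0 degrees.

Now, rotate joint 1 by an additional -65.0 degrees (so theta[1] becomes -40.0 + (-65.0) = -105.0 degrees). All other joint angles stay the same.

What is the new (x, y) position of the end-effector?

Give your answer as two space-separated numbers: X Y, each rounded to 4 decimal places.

Answer: 5.5370 -5.2753

Derivation:
joint[0] = (0.0000, 0.0000)  (base)
link 0: phi[0] = -90 = -90 deg
  cos(-90 deg) = 0.0000, sin(-90 deg) = -1.0000
  joint[1] = (0.0000, 0.0000) + 2.5 * (0.0000, -1.0000) = (0.0000 + 0.0000, 0.0000 + -2.5000) = (0.0000, -2.5000)
link 1: phi[1] = -90 + -105 = -195 deg
  cos(-195 deg) = -0.9659, sin(-195 deg) = 0.2588
  joint[2] = (0.0000, -2.5000) + 2 * (-0.9659, 0.2588) = (0.0000 + -1.9319, -2.5000 + 0.5176) = (-1.9319, -1.9824)
link 2: phi[2] = -90 + -105 + 100 = -95 deg
  cos(-95 deg) = -0.0872, sin(-95 deg) = -0.9962
  joint[3] = (-1.9319, -1.9824) + 4.7 * (-0.0872, -0.9962) = (-1.9319 + -0.4096, -1.9824 + -4.6821) = (-2.3415, -6.6645)
link 3: phi[3] = -90 + -105 + 100 + 105 = 10 deg
  cos(10 deg) = 0.9848, sin(10 deg) = 0.1736
  joint[4] = (-2.3415, -6.6645) + 8 * (0.9848, 0.1736) = (-2.3415 + 7.8785, -6.6645 + 1.3892) = (5.5370, -5.2753)
End effector: (5.5370, -5.2753)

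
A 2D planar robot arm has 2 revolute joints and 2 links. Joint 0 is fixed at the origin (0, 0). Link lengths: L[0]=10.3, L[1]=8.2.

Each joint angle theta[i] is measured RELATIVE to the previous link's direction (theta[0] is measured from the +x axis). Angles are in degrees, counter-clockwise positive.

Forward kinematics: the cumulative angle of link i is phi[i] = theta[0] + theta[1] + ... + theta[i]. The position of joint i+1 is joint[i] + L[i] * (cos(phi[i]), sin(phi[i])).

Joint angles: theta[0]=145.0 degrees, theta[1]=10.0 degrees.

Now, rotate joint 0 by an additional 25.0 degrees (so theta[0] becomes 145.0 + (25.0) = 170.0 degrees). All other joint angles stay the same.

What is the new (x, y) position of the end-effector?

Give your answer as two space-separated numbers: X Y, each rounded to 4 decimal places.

Answer: -18.3435 1.7886

Derivation:
joint[0] = (0.0000, 0.0000)  (base)
link 0: phi[0] = 170 = 170 deg
  cos(170 deg) = -0.9848, sin(170 deg) = 0.1736
  joint[1] = (0.0000, 0.0000) + 10.3 * (-0.9848, 0.1736) = (0.0000 + -10.1435, 0.0000 + 1.7886) = (-10.1435, 1.7886)
link 1: phi[1] = 170 + 10 = 180 deg
  cos(180 deg) = -1.0000, sin(180 deg) = 0.0000
  joint[2] = (-10.1435, 1.7886) + 8.2 * (-1.0000, 0.0000) = (-10.1435 + -8.2000, 1.7886 + 0.0000) = (-18.3435, 1.7886)
End effector: (-18.3435, 1.7886)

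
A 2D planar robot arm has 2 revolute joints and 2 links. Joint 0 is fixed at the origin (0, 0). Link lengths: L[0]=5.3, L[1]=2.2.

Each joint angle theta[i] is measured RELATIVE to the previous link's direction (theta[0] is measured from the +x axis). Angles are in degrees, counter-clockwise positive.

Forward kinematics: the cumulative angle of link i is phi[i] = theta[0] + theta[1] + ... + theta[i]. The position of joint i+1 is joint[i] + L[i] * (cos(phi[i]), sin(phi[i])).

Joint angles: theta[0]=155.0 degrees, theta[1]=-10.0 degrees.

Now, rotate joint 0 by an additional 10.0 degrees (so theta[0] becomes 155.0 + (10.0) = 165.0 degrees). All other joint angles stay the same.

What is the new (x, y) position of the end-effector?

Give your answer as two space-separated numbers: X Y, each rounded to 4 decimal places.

Answer: -7.1133 2.3015

Derivation:
joint[0] = (0.0000, 0.0000)  (base)
link 0: phi[0] = 165 = 165 deg
  cos(165 deg) = -0.9659, sin(165 deg) = 0.2588
  joint[1] = (0.0000, 0.0000) + 5.3 * (-0.9659, 0.2588) = (0.0000 + -5.1194, 0.0000 + 1.3717) = (-5.1194, 1.3717)
link 1: phi[1] = 165 + -10 = 155 deg
  cos(155 deg) = -0.9063, sin(155 deg) = 0.4226
  joint[2] = (-5.1194, 1.3717) + 2.2 * (-0.9063, 0.4226) = (-5.1194 + -1.9939, 1.3717 + 0.9298) = (-7.1133, 2.3015)
End effector: (-7.1133, 2.3015)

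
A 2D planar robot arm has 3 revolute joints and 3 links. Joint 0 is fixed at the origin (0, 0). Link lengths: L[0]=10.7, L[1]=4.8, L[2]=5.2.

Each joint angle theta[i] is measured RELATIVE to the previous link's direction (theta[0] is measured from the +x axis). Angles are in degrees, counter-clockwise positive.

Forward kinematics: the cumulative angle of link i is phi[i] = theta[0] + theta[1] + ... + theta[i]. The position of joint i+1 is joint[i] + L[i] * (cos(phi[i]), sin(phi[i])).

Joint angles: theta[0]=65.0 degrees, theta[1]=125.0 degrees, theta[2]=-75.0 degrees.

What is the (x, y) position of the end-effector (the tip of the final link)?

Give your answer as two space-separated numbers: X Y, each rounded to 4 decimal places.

Answer: -2.4027 13.5768

Derivation:
joint[0] = (0.0000, 0.0000)  (base)
link 0: phi[0] = 65 = 65 deg
  cos(65 deg) = 0.4226, sin(65 deg) = 0.9063
  joint[1] = (0.0000, 0.0000) + 10.7 * (0.4226, 0.9063) = (0.0000 + 4.5220, 0.0000 + 9.6975) = (4.5220, 9.6975)
link 1: phi[1] = 65 + 125 = 190 deg
  cos(190 deg) = -0.9848, sin(190 deg) = -0.1736
  joint[2] = (4.5220, 9.6975) + 4.8 * (-0.9848, -0.1736) = (4.5220 + -4.7271, 9.6975 + -0.8335) = (-0.2051, 8.8640)
link 2: phi[2] = 65 + 125 + -75 = 115 deg
  cos(115 deg) = -0.4226, sin(115 deg) = 0.9063
  joint[3] = (-0.2051, 8.8640) + 5.2 * (-0.4226, 0.9063) = (-0.2051 + -2.1976, 8.8640 + 4.7128) = (-2.4027, 13.5768)
End effector: (-2.4027, 13.5768)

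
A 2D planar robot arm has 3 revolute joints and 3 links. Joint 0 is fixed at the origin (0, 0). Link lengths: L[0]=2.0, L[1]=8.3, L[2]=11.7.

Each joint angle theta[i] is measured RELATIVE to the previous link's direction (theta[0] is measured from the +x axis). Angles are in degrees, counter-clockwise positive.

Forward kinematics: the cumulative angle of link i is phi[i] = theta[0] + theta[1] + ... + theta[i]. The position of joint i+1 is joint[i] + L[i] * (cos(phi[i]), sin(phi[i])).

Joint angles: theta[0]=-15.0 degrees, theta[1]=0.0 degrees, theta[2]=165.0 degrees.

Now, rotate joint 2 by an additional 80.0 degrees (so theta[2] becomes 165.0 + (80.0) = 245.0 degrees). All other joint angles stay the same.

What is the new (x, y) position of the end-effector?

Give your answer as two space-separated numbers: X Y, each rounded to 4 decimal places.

joint[0] = (0.0000, 0.0000)  (base)
link 0: phi[0] = -15 = -15 deg
  cos(-15 deg) = 0.9659, sin(-15 deg) = -0.2588
  joint[1] = (0.0000, 0.0000) + 2 * (0.9659, -0.2588) = (0.0000 + 1.9319, 0.0000 + -0.5176) = (1.9319, -0.5176)
link 1: phi[1] = -15 + 0 = -15 deg
  cos(-15 deg) = 0.9659, sin(-15 deg) = -0.2588
  joint[2] = (1.9319, -0.5176) + 8.3 * (0.9659, -0.2588) = (1.9319 + 8.0172, -0.5176 + -2.1482) = (9.9490, -2.6658)
link 2: phi[2] = -15 + 0 + 245 = 230 deg
  cos(230 deg) = -0.6428, sin(230 deg) = -0.7660
  joint[3] = (9.9490, -2.6658) + 11.7 * (-0.6428, -0.7660) = (9.9490 + -7.5206, -2.6658 + -8.9627) = (2.4284, -11.6286)
End effector: (2.4284, -11.6286)

Answer: 2.4284 -11.6286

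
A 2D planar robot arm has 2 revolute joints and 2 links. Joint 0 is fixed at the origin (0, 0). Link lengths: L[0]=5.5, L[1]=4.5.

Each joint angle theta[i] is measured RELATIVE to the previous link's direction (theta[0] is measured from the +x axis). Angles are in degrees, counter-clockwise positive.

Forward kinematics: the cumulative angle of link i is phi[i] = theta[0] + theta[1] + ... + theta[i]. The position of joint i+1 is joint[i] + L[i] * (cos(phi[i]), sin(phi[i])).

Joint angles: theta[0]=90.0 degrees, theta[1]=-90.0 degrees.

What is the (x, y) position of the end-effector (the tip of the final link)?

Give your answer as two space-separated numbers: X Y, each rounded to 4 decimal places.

joint[0] = (0.0000, 0.0000)  (base)
link 0: phi[0] = 90 = 90 deg
  cos(90 deg) = 0.0000, sin(90 deg) = 1.0000
  joint[1] = (0.0000, 0.0000) + 5.5 * (0.0000, 1.0000) = (0.0000 + 0.0000, 0.0000 + 5.5000) = (0.0000, 5.5000)
link 1: phi[1] = 90 + -90 = 0 deg
  cos(0 deg) = 1.0000, sin(0 deg) = 0.0000
  joint[2] = (0.0000, 5.5000) + 4.5 * (1.0000, 0.0000) = (0.0000 + 4.5000, 5.5000 + 0.0000) = (4.5000, 5.5000)
End effector: (4.5000, 5.5000)

Answer: 4.5000 5.5000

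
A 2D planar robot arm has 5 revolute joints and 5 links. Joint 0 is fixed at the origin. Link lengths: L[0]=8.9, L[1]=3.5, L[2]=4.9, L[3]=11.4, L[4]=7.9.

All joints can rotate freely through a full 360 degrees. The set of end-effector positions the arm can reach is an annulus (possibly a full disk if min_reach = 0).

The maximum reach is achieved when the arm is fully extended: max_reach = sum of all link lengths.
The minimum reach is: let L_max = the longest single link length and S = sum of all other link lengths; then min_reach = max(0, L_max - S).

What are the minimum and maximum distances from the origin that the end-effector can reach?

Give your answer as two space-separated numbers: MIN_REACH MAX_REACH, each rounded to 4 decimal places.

Answer: 0.0000 36.6000

Derivation:
Link lengths: [8.9, 3.5, 4.9, 11.4, 7.9]
max_reach = 8.9 + 3.5 + 4.9 + 11.4 + 7.9 = 36.6
L_max = max([8.9, 3.5, 4.9, 11.4, 7.9]) = 11.4
S (sum of others) = 36.6 - 11.4 = 25.2
min_reach = max(0, 11.4 - 25.2) = max(0, -13.8) = 0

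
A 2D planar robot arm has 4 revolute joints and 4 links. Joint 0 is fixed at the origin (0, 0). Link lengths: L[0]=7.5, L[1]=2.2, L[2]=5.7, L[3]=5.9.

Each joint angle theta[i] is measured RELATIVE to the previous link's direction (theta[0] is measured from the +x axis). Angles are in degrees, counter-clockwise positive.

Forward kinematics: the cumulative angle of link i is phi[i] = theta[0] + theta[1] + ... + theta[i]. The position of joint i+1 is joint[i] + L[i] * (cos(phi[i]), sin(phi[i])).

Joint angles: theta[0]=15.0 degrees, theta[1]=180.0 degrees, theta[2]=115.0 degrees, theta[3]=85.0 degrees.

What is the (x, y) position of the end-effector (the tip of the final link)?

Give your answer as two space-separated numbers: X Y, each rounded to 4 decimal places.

Answer: 13.6163 0.3894

Derivation:
joint[0] = (0.0000, 0.0000)  (base)
link 0: phi[0] = 15 = 15 deg
  cos(15 deg) = 0.9659, sin(15 deg) = 0.2588
  joint[1] = (0.0000, 0.0000) + 7.5 * (0.9659, 0.2588) = (0.0000 + 7.2444, 0.0000 + 1.9411) = (7.2444, 1.9411)
link 1: phi[1] = 15 + 180 = 195 deg
  cos(195 deg) = -0.9659, sin(195 deg) = -0.2588
  joint[2] = (7.2444, 1.9411) + 2.2 * (-0.9659, -0.2588) = (7.2444 + -2.1250, 1.9411 + -0.5694) = (5.1194, 1.3717)
link 2: phi[2] = 15 + 180 + 115 = 310 deg
  cos(310 deg) = 0.6428, sin(310 deg) = -0.7660
  joint[3] = (5.1194, 1.3717) + 5.7 * (0.6428, -0.7660) = (5.1194 + 3.6639, 1.3717 + -4.3665) = (8.7833, -2.9947)
link 3: phi[3] = 15 + 180 + 115 + 85 = 395 deg
  cos(395 deg) = 0.8192, sin(395 deg) = 0.5736
  joint[4] = (8.7833, -2.9947) + 5.9 * (0.8192, 0.5736) = (8.7833 + 4.8330, -2.9947 + 3.3841) = (13.6163, 0.3894)
End effector: (13.6163, 0.3894)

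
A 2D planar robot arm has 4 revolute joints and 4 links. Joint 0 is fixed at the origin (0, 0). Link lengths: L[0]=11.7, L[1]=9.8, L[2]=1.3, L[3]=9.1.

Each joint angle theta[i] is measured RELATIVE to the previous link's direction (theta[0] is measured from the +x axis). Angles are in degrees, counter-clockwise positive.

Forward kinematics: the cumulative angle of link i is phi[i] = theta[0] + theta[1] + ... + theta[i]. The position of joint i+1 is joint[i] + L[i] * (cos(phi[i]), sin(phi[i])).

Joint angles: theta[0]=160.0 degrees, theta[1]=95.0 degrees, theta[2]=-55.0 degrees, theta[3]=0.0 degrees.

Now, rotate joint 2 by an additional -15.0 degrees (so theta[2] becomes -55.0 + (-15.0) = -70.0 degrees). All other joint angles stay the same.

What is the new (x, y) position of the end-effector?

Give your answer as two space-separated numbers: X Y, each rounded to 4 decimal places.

joint[0] = (0.0000, 0.0000)  (base)
link 0: phi[0] = 160 = 160 deg
  cos(160 deg) = -0.9397, sin(160 deg) = 0.3420
  joint[1] = (0.0000, 0.0000) + 11.7 * (-0.9397, 0.3420) = (0.0000 + -10.9944, 0.0000 + 4.0016) = (-10.9944, 4.0016)
link 1: phi[1] = 160 + 95 = 255 deg
  cos(255 deg) = -0.2588, sin(255 deg) = -0.9659
  joint[2] = (-10.9944, 4.0016) + 9.8 * (-0.2588, -0.9659) = (-10.9944 + -2.5364, 4.0016 + -9.4661) = (-13.5308, -5.4644)
link 2: phi[2] = 160 + 95 + -70 = 185 deg
  cos(185 deg) = -0.9962, sin(185 deg) = -0.0872
  joint[3] = (-13.5308, -5.4644) + 1.3 * (-0.9962, -0.0872) = (-13.5308 + -1.2951, -5.4644 + -0.1133) = (-14.8259, -5.5777)
link 3: phi[3] = 160 + 95 + -70 + 0 = 185 deg
  cos(185 deg) = -0.9962, sin(185 deg) = -0.0872
  joint[4] = (-14.8259, -5.5777) + 9.1 * (-0.9962, -0.0872) = (-14.8259 + -9.0654, -5.5777 + -0.7931) = (-23.8913, -6.3709)
End effector: (-23.8913, -6.3709)

Answer: -23.8913 -6.3709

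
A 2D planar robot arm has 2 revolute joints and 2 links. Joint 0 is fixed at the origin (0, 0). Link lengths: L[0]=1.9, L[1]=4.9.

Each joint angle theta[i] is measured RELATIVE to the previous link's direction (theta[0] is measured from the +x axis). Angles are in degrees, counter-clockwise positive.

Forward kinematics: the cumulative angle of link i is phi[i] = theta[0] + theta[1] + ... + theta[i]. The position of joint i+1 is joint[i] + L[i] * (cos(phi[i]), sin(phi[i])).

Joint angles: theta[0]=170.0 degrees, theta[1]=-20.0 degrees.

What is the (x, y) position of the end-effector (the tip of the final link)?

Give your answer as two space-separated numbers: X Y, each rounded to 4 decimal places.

Answer: -6.1147 2.7799

Derivation:
joint[0] = (0.0000, 0.0000)  (base)
link 0: phi[0] = 170 = 170 deg
  cos(170 deg) = -0.9848, sin(170 deg) = 0.1736
  joint[1] = (0.0000, 0.0000) + 1.9 * (-0.9848, 0.1736) = (0.0000 + -1.8711, 0.0000 + 0.3299) = (-1.8711, 0.3299)
link 1: phi[1] = 170 + -20 = 150 deg
  cos(150 deg) = -0.8660, sin(150 deg) = 0.5000
  joint[2] = (-1.8711, 0.3299) + 4.9 * (-0.8660, 0.5000) = (-1.8711 + -4.2435, 0.3299 + 2.4500) = (-6.1147, 2.7799)
End effector: (-6.1147, 2.7799)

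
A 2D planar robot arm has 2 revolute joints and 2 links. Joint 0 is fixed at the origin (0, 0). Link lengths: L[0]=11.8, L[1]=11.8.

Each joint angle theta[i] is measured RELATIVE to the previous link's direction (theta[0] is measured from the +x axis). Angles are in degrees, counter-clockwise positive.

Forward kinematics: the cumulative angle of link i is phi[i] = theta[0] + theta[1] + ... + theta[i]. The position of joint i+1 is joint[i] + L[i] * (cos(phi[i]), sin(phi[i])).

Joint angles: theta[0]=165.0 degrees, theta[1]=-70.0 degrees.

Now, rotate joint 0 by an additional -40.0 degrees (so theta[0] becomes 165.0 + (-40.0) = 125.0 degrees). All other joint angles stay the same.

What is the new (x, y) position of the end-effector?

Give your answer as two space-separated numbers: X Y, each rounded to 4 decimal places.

joint[0] = (0.0000, 0.0000)  (base)
link 0: phi[0] = 125 = 125 deg
  cos(125 deg) = -0.5736, sin(125 deg) = 0.8192
  joint[1] = (0.0000, 0.0000) + 11.8 * (-0.5736, 0.8192) = (0.0000 + -6.7682, 0.0000 + 9.6660) = (-6.7682, 9.6660)
link 1: phi[1] = 125 + -70 = 55 deg
  cos(55 deg) = 0.5736, sin(55 deg) = 0.8192
  joint[2] = (-6.7682, 9.6660) + 11.8 * (0.5736, 0.8192) = (-6.7682 + 6.7682, 9.6660 + 9.6660) = (0.0000, 19.3320)
End effector: (0.0000, 19.3320)

Answer: 0.0000 19.3320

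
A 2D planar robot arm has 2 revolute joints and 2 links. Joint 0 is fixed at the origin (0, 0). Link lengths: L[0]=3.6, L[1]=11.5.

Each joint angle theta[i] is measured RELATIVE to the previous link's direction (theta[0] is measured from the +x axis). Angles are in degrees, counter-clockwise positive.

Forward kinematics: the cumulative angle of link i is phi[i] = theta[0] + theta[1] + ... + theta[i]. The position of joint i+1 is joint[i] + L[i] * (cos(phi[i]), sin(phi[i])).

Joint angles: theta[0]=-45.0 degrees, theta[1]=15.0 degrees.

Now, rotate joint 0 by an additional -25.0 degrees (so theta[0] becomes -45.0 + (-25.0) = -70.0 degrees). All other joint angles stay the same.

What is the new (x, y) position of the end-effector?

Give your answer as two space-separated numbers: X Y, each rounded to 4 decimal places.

Answer: 7.8274 -12.8031

Derivation:
joint[0] = (0.0000, 0.0000)  (base)
link 0: phi[0] = -70 = -70 deg
  cos(-70 deg) = 0.3420, sin(-70 deg) = -0.9397
  joint[1] = (0.0000, 0.0000) + 3.6 * (0.3420, -0.9397) = (0.0000 + 1.2313, 0.0000 + -3.3829) = (1.2313, -3.3829)
link 1: phi[1] = -70 + 15 = -55 deg
  cos(-55 deg) = 0.5736, sin(-55 deg) = -0.8192
  joint[2] = (1.2313, -3.3829) + 11.5 * (0.5736, -0.8192) = (1.2313 + 6.5961, -3.3829 + -9.4202) = (7.8274, -12.8031)
End effector: (7.8274, -12.8031)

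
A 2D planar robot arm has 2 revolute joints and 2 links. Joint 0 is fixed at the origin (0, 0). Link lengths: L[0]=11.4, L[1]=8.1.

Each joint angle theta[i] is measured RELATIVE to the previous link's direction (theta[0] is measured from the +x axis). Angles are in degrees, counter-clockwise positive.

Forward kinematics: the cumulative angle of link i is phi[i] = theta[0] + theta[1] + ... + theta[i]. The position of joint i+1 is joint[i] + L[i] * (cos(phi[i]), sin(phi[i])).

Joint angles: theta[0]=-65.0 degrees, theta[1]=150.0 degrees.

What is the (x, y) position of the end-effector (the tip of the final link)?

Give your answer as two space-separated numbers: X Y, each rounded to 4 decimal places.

joint[0] = (0.0000, 0.0000)  (base)
link 0: phi[0] = -65 = -65 deg
  cos(-65 deg) = 0.4226, sin(-65 deg) = -0.9063
  joint[1] = (0.0000, 0.0000) + 11.4 * (0.4226, -0.9063) = (0.0000 + 4.8178, 0.0000 + -10.3319) = (4.8178, -10.3319)
link 1: phi[1] = -65 + 150 = 85 deg
  cos(85 deg) = 0.0872, sin(85 deg) = 0.9962
  joint[2] = (4.8178, -10.3319) + 8.1 * (0.0872, 0.9962) = (4.8178 + 0.7060, -10.3319 + 8.0692) = (5.5238, -2.2627)
End effector: (5.5238, -2.2627)

Answer: 5.5238 -2.2627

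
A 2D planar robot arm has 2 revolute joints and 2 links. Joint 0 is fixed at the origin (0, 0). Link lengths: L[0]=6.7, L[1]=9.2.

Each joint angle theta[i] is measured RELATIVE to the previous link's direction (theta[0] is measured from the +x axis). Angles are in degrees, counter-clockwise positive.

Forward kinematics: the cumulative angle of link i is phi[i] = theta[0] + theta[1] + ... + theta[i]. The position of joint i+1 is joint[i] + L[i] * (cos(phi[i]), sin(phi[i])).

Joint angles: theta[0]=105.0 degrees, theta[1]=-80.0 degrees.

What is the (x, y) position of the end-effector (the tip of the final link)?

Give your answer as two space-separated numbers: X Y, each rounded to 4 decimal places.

Answer: 6.6039 10.3598

Derivation:
joint[0] = (0.0000, 0.0000)  (base)
link 0: phi[0] = 105 = 105 deg
  cos(105 deg) = -0.2588, sin(105 deg) = 0.9659
  joint[1] = (0.0000, 0.0000) + 6.7 * (-0.2588, 0.9659) = (0.0000 + -1.7341, 0.0000 + 6.4717) = (-1.7341, 6.4717)
link 1: phi[1] = 105 + -80 = 25 deg
  cos(25 deg) = 0.9063, sin(25 deg) = 0.4226
  joint[2] = (-1.7341, 6.4717) + 9.2 * (0.9063, 0.4226) = (-1.7341 + 8.3380, 6.4717 + 3.8881) = (6.6039, 10.3598)
End effector: (6.6039, 10.3598)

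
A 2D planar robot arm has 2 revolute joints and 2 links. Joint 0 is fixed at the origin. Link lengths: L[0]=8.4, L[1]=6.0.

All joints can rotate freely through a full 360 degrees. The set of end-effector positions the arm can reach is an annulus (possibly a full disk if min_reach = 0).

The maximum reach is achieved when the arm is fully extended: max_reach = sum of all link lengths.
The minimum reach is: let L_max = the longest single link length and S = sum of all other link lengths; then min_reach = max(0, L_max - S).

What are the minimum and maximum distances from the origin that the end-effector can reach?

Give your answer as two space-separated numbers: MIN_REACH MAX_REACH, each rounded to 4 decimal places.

Link lengths: [8.4, 6.0]
max_reach = 8.4 + 6 = 14.4
L_max = max([8.4, 6.0]) = 8.4
S (sum of others) = 14.4 - 8.4 = 6
min_reach = max(0, 8.4 - 6) = max(0, 2.4) = 2.4

Answer: 2.4000 14.4000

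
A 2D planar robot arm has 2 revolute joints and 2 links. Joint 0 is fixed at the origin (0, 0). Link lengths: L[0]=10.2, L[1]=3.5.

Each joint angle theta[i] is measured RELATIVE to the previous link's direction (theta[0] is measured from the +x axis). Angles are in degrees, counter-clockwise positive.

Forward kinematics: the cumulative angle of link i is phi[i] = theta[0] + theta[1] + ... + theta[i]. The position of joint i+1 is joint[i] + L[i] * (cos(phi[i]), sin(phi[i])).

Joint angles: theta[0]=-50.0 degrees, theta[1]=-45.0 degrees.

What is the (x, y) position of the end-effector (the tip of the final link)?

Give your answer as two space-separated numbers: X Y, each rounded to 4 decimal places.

joint[0] = (0.0000, 0.0000)  (base)
link 0: phi[0] = -50 = -50 deg
  cos(-50 deg) = 0.6428, sin(-50 deg) = -0.7660
  joint[1] = (0.0000, 0.0000) + 10.2 * (0.6428, -0.7660) = (0.0000 + 6.5564, 0.0000 + -7.8137) = (6.5564, -7.8137)
link 1: phi[1] = -50 + -45 = -95 deg
  cos(-95 deg) = -0.0872, sin(-95 deg) = -0.9962
  joint[2] = (6.5564, -7.8137) + 3.5 * (-0.0872, -0.9962) = (6.5564 + -0.3050, -7.8137 + -3.4867) = (6.2514, -11.3003)
End effector: (6.2514, -11.3003)

Answer: 6.2514 -11.3003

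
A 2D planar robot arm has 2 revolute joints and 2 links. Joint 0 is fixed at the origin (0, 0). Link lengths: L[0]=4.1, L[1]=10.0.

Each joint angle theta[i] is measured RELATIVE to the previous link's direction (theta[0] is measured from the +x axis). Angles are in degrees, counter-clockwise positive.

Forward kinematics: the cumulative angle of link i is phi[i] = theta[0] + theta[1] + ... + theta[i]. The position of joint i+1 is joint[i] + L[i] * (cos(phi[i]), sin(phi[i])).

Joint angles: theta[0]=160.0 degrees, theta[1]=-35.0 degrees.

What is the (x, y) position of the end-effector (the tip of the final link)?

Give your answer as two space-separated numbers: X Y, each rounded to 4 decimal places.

joint[0] = (0.0000, 0.0000)  (base)
link 0: phi[0] = 160 = 160 deg
  cos(160 deg) = -0.9397, sin(160 deg) = 0.3420
  joint[1] = (0.0000, 0.0000) + 4.1 * (-0.9397, 0.3420) = (0.0000 + -3.8527, 0.0000 + 1.4023) = (-3.8527, 1.4023)
link 1: phi[1] = 160 + -35 = 125 deg
  cos(125 deg) = -0.5736, sin(125 deg) = 0.8192
  joint[2] = (-3.8527, 1.4023) + 10 * (-0.5736, 0.8192) = (-3.8527 + -5.7358, 1.4023 + 8.1915) = (-9.5885, 9.5938)
End effector: (-9.5885, 9.5938)

Answer: -9.5885 9.5938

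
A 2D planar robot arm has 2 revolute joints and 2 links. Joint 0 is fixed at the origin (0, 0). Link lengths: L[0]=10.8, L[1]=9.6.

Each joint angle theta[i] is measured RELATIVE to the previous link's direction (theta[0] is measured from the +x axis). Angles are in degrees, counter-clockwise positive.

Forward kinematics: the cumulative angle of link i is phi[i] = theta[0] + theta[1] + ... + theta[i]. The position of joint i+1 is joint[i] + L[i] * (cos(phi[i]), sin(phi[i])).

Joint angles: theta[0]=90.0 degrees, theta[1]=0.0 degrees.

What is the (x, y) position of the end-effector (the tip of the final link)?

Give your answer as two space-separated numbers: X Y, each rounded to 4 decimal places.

joint[0] = (0.0000, 0.0000)  (base)
link 0: phi[0] = 90 = 90 deg
  cos(90 deg) = 0.0000, sin(90 deg) = 1.0000
  joint[1] = (0.0000, 0.0000) + 10.8 * (0.0000, 1.0000) = (0.0000 + 0.0000, 0.0000 + 10.8000) = (0.0000, 10.8000)
link 1: phi[1] = 90 + 0 = 90 deg
  cos(90 deg) = 0.0000, sin(90 deg) = 1.0000
  joint[2] = (0.0000, 10.8000) + 9.6 * (0.0000, 1.0000) = (0.0000 + 0.0000, 10.8000 + 9.6000) = (0.0000, 20.4000)
End effector: (0.0000, 20.4000)

Answer: 0.0000 20.4000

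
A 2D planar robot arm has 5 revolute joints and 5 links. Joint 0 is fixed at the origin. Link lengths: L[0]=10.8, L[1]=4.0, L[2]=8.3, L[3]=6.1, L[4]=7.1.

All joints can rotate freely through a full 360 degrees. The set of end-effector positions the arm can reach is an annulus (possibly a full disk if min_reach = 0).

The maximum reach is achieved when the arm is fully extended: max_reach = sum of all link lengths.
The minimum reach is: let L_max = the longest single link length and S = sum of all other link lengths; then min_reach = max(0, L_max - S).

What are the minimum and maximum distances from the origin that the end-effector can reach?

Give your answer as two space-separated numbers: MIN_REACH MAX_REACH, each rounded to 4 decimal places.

Answer: 0.0000 36.3000

Derivation:
Link lengths: [10.8, 4.0, 8.3, 6.1, 7.1]
max_reach = 10.8 + 4 + 8.3 + 6.1 + 7.1 = 36.3
L_max = max([10.8, 4.0, 8.3, 6.1, 7.1]) = 10.8
S (sum of others) = 36.3 - 10.8 = 25.5
min_reach = max(0, 10.8 - 25.5) = max(0, -14.7) = 0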